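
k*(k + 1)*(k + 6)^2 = k^4 + 13*k^3 + 48*k^2 + 36*k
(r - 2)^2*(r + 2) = r^3 - 2*r^2 - 4*r + 8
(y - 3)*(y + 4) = y^2 + y - 12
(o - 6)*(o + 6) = o^2 - 36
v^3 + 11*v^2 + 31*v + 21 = (v + 1)*(v + 3)*(v + 7)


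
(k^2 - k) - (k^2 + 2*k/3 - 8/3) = 8/3 - 5*k/3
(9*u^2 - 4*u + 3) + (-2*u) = 9*u^2 - 6*u + 3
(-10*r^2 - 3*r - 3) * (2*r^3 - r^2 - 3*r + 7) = -20*r^5 + 4*r^4 + 27*r^3 - 58*r^2 - 12*r - 21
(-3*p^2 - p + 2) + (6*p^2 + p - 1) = 3*p^2 + 1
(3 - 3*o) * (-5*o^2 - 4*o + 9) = 15*o^3 - 3*o^2 - 39*o + 27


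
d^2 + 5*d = d*(d + 5)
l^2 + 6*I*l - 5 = (l + I)*(l + 5*I)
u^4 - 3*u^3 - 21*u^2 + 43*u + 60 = (u - 5)*(u - 3)*(u + 1)*(u + 4)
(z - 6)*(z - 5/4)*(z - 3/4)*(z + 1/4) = z^4 - 31*z^3/4 + 175*z^2/16 - 153*z/64 - 45/32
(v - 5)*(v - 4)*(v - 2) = v^3 - 11*v^2 + 38*v - 40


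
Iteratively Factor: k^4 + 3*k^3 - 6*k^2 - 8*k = (k + 1)*(k^3 + 2*k^2 - 8*k) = k*(k + 1)*(k^2 + 2*k - 8) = k*(k - 2)*(k + 1)*(k + 4)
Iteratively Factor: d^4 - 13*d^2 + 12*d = (d - 1)*(d^3 + d^2 - 12*d) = (d - 1)*(d + 4)*(d^2 - 3*d) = (d - 3)*(d - 1)*(d + 4)*(d)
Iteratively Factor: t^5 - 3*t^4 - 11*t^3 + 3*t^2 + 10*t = (t + 2)*(t^4 - 5*t^3 - t^2 + 5*t) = (t - 1)*(t + 2)*(t^3 - 4*t^2 - 5*t) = (t - 1)*(t + 1)*(t + 2)*(t^2 - 5*t) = t*(t - 1)*(t + 1)*(t + 2)*(t - 5)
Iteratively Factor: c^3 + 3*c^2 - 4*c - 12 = (c + 2)*(c^2 + c - 6) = (c + 2)*(c + 3)*(c - 2)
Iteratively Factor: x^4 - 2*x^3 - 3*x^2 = (x - 3)*(x^3 + x^2) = x*(x - 3)*(x^2 + x) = x*(x - 3)*(x + 1)*(x)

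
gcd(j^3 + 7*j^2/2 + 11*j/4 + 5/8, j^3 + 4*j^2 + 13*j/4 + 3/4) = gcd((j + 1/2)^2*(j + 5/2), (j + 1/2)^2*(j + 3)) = j^2 + j + 1/4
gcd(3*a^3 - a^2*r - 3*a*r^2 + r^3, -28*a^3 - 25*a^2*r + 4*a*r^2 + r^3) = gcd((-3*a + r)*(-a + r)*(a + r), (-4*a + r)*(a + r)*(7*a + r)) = a + r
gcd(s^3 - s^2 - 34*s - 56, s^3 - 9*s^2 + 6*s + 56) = s^2 - 5*s - 14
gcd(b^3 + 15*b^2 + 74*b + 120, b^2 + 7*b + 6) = b + 6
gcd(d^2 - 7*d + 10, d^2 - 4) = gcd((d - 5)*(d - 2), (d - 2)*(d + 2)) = d - 2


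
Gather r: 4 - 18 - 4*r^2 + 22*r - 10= -4*r^2 + 22*r - 24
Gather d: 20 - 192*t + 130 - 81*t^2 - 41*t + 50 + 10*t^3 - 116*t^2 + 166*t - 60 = 10*t^3 - 197*t^2 - 67*t + 140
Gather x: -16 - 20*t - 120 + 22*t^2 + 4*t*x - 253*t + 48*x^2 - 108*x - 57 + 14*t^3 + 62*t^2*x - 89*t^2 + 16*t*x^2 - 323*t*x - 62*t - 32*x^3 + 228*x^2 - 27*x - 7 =14*t^3 - 67*t^2 - 335*t - 32*x^3 + x^2*(16*t + 276) + x*(62*t^2 - 319*t - 135) - 200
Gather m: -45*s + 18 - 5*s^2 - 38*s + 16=-5*s^2 - 83*s + 34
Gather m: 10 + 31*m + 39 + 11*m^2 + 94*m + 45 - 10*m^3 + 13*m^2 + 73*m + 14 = -10*m^3 + 24*m^2 + 198*m + 108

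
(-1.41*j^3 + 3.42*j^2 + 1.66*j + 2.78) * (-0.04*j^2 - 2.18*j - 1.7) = 0.0564*j^5 + 2.937*j^4 - 5.125*j^3 - 9.544*j^2 - 8.8824*j - 4.726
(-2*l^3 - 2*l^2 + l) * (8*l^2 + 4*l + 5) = -16*l^5 - 24*l^4 - 10*l^3 - 6*l^2 + 5*l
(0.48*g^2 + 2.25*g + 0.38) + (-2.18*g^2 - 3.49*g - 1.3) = -1.7*g^2 - 1.24*g - 0.92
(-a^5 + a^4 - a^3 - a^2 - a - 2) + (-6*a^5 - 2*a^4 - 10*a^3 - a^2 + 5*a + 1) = -7*a^5 - a^4 - 11*a^3 - 2*a^2 + 4*a - 1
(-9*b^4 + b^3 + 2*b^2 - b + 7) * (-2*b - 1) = 18*b^5 + 7*b^4 - 5*b^3 - 13*b - 7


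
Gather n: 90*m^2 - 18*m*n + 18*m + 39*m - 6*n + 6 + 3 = 90*m^2 + 57*m + n*(-18*m - 6) + 9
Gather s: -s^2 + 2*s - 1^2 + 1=-s^2 + 2*s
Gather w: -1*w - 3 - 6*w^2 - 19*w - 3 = -6*w^2 - 20*w - 6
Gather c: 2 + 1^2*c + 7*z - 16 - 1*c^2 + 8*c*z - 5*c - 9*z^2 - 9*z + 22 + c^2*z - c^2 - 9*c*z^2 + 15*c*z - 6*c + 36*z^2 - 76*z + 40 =c^2*(z - 2) + c*(-9*z^2 + 23*z - 10) + 27*z^2 - 78*z + 48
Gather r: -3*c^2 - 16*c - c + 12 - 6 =-3*c^2 - 17*c + 6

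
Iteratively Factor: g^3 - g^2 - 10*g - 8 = (g + 1)*(g^2 - 2*g - 8) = (g + 1)*(g + 2)*(g - 4)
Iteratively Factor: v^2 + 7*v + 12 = (v + 3)*(v + 4)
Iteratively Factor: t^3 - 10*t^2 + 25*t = (t - 5)*(t^2 - 5*t) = t*(t - 5)*(t - 5)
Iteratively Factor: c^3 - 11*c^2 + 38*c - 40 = (c - 4)*(c^2 - 7*c + 10) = (c - 5)*(c - 4)*(c - 2)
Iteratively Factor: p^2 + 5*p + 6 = (p + 3)*(p + 2)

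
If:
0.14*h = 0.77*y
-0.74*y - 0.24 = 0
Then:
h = -1.78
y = -0.32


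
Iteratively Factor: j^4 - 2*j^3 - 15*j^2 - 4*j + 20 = (j - 1)*(j^3 - j^2 - 16*j - 20) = (j - 1)*(j + 2)*(j^2 - 3*j - 10) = (j - 5)*(j - 1)*(j + 2)*(j + 2)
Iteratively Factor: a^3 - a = (a + 1)*(a^2 - a) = (a - 1)*(a + 1)*(a)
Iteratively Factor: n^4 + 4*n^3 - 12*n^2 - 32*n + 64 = (n + 4)*(n^3 - 12*n + 16) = (n - 2)*(n + 4)*(n^2 + 2*n - 8) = (n - 2)^2*(n + 4)*(n + 4)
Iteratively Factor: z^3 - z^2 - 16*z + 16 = (z - 1)*(z^2 - 16) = (z - 1)*(z + 4)*(z - 4)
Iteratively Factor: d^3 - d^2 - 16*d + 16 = (d - 1)*(d^2 - 16) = (d - 4)*(d - 1)*(d + 4)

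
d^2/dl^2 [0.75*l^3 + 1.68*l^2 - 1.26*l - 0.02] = 4.5*l + 3.36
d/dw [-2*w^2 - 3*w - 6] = -4*w - 3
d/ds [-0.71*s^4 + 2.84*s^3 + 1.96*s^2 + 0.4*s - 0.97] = -2.84*s^3 + 8.52*s^2 + 3.92*s + 0.4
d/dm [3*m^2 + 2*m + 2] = 6*m + 2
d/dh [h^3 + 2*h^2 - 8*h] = 3*h^2 + 4*h - 8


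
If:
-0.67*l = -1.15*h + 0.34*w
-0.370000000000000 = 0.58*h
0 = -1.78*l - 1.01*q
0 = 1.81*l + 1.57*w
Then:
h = -0.64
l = -2.64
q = 4.65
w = 3.04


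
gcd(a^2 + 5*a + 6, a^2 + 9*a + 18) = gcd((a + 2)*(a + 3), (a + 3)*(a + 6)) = a + 3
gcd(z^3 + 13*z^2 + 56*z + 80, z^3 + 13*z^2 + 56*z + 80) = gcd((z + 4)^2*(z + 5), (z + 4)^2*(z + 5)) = z^3 + 13*z^2 + 56*z + 80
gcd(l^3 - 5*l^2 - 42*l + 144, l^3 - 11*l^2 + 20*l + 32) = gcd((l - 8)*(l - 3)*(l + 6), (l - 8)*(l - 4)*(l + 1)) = l - 8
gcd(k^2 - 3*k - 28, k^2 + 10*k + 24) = k + 4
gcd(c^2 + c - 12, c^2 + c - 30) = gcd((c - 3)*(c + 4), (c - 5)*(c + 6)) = 1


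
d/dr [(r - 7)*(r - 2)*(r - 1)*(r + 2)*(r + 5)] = 5*r^4 - 12*r^3 - 111*r^2 + 94*r + 132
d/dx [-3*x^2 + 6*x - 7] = 6 - 6*x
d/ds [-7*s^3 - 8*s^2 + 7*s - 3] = -21*s^2 - 16*s + 7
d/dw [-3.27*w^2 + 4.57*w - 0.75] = 4.57 - 6.54*w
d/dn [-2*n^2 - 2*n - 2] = -4*n - 2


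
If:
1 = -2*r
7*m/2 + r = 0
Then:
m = 1/7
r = -1/2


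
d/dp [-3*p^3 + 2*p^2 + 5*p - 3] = -9*p^2 + 4*p + 5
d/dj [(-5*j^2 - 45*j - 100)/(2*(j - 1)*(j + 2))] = 5*(4*j^2 + 22*j + 19)/(j^4 + 2*j^3 - 3*j^2 - 4*j + 4)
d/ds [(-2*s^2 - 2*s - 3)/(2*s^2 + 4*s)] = (-s^2 + 3*s + 3)/(s^2*(s^2 + 4*s + 4))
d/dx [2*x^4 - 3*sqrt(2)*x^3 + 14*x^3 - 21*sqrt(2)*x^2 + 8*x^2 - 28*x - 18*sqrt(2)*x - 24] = 8*x^3 - 9*sqrt(2)*x^2 + 42*x^2 - 42*sqrt(2)*x + 16*x - 28 - 18*sqrt(2)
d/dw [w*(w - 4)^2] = (w - 4)*(3*w - 4)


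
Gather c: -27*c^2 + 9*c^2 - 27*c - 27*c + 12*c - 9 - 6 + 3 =-18*c^2 - 42*c - 12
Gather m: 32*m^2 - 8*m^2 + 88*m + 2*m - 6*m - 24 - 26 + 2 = 24*m^2 + 84*m - 48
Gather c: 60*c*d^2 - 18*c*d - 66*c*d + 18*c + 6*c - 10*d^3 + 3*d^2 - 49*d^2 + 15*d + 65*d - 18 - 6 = c*(60*d^2 - 84*d + 24) - 10*d^3 - 46*d^2 + 80*d - 24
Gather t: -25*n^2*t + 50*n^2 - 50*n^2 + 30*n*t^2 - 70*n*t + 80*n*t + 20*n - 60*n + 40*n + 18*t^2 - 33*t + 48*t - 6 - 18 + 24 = t^2*(30*n + 18) + t*(-25*n^2 + 10*n + 15)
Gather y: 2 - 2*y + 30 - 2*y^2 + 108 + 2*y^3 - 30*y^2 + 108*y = 2*y^3 - 32*y^2 + 106*y + 140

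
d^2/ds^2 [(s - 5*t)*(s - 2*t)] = 2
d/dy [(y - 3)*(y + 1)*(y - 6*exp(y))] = -6*y^2*exp(y) + 3*y^2 - 4*y + 30*exp(y) - 3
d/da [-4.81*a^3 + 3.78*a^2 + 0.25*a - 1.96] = -14.43*a^2 + 7.56*a + 0.25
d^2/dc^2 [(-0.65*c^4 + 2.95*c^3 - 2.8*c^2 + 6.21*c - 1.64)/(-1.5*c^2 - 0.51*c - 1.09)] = (2.925*c^6 + 2.9835*c^5 + 7.39089*c^4 - 18.33573*c^3 - 5.90025*c^2 + 47.41833*c + 9.047966)/(3.375*c^6 + 3.4425*c^5 + 8.52795*c^4 + 5.135751*c^3 + 6.196977*c^2 + 1.817793*c + 1.295029)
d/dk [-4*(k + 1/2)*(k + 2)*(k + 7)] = -12*k^2 - 76*k - 74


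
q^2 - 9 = (q - 3)*(q + 3)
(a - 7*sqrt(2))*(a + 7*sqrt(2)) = a^2 - 98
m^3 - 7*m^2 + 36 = (m - 6)*(m - 3)*(m + 2)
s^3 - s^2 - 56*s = s*(s - 8)*(s + 7)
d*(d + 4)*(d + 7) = d^3 + 11*d^2 + 28*d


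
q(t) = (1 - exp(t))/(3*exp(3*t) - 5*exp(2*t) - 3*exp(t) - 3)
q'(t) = (1 - exp(t))*(-9*exp(3*t) + 10*exp(2*t) + 3*exp(t))/(3*exp(3*t) - 5*exp(2*t) - 3*exp(t) - 3)^2 - exp(t)/(3*exp(3*t) - 5*exp(2*t) - 3*exp(t) - 3) = ((1 - exp(t))*(-9*exp(2*t) + 10*exp(t) + 3) - 3*exp(3*t) + 5*exp(2*t) + 3*exp(t) + 3)*exp(t)/(-3*exp(3*t) + 5*exp(2*t) + 3*exp(t) + 3)^2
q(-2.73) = -0.29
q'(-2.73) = 0.04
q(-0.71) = -0.10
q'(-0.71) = 0.14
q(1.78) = -0.01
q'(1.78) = 0.03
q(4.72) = -0.00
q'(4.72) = 0.00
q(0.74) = 0.30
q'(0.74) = 3.29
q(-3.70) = -0.32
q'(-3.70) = 0.02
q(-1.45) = -0.19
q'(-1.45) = 0.12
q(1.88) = -0.01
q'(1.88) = 0.02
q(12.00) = 0.00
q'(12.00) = 0.00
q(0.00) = 0.00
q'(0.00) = 0.12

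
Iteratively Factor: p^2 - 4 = (p - 2)*(p + 2)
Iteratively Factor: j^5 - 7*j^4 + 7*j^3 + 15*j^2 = (j)*(j^4 - 7*j^3 + 7*j^2 + 15*j) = j*(j + 1)*(j^3 - 8*j^2 + 15*j) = j*(j - 3)*(j + 1)*(j^2 - 5*j) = j^2*(j - 3)*(j + 1)*(j - 5)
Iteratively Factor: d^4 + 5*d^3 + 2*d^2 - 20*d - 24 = (d + 3)*(d^3 + 2*d^2 - 4*d - 8) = (d - 2)*(d + 3)*(d^2 + 4*d + 4) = (d - 2)*(d + 2)*(d + 3)*(d + 2)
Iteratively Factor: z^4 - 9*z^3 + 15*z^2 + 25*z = (z - 5)*(z^3 - 4*z^2 - 5*z) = (z - 5)^2*(z^2 + z) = z*(z - 5)^2*(z + 1)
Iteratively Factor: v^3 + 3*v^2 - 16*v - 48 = (v - 4)*(v^2 + 7*v + 12) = (v - 4)*(v + 4)*(v + 3)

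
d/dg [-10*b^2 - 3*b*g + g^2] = -3*b + 2*g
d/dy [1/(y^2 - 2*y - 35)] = 2*(1 - y)/(-y^2 + 2*y + 35)^2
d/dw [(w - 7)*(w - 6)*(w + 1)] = 3*w^2 - 24*w + 29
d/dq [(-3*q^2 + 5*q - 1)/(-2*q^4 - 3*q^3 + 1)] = (-q^2*(8*q + 9)*(3*q^2 - 5*q + 1) + (6*q - 5)*(2*q^4 + 3*q^3 - 1))/(2*q^4 + 3*q^3 - 1)^2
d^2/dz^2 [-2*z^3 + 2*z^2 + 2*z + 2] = 4 - 12*z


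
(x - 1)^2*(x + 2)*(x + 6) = x^4 + 6*x^3 - 3*x^2 - 16*x + 12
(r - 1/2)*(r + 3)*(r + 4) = r^3 + 13*r^2/2 + 17*r/2 - 6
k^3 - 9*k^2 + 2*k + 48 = (k - 8)*(k - 3)*(k + 2)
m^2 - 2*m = m*(m - 2)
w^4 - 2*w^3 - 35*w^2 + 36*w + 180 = (w - 6)*(w - 3)*(w + 2)*(w + 5)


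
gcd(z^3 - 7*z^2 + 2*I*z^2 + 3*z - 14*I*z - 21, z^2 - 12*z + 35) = z - 7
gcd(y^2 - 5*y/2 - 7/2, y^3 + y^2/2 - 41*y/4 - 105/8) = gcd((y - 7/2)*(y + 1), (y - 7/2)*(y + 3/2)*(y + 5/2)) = y - 7/2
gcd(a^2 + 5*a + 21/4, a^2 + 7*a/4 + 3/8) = a + 3/2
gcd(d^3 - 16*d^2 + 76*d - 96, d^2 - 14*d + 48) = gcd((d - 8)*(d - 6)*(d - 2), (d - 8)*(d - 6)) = d^2 - 14*d + 48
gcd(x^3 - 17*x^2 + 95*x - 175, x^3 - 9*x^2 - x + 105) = x^2 - 12*x + 35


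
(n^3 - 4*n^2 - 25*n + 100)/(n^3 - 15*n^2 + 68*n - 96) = (n^2 - 25)/(n^2 - 11*n + 24)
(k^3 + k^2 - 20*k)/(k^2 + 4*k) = (k^2 + k - 20)/(k + 4)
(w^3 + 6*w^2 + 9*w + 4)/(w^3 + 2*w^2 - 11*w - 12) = (w + 1)/(w - 3)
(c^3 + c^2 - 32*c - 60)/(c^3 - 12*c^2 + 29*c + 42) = (c^2 + 7*c + 10)/(c^2 - 6*c - 7)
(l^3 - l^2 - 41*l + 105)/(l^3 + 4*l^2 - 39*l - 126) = (l^2 - 8*l + 15)/(l^2 - 3*l - 18)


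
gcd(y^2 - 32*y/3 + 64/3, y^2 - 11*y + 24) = y - 8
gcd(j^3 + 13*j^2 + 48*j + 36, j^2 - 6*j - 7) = j + 1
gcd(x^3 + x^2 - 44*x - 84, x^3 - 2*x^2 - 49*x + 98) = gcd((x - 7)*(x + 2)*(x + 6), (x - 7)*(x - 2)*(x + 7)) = x - 7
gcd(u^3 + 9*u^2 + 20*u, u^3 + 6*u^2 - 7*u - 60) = u^2 + 9*u + 20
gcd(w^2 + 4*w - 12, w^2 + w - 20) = 1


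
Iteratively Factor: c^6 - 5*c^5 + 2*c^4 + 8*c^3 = (c)*(c^5 - 5*c^4 + 2*c^3 + 8*c^2) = c*(c - 4)*(c^4 - c^3 - 2*c^2) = c*(c - 4)*(c + 1)*(c^3 - 2*c^2) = c^2*(c - 4)*(c + 1)*(c^2 - 2*c) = c^2*(c - 4)*(c - 2)*(c + 1)*(c)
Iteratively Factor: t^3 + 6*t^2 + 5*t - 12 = (t - 1)*(t^2 + 7*t + 12) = (t - 1)*(t + 3)*(t + 4)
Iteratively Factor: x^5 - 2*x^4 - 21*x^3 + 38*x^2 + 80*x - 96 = (x + 2)*(x^4 - 4*x^3 - 13*x^2 + 64*x - 48) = (x - 4)*(x + 2)*(x^3 - 13*x + 12) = (x - 4)*(x - 1)*(x + 2)*(x^2 + x - 12) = (x - 4)*(x - 3)*(x - 1)*(x + 2)*(x + 4)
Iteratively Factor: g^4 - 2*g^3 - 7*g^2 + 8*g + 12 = (g + 1)*(g^3 - 3*g^2 - 4*g + 12) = (g - 3)*(g + 1)*(g^2 - 4) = (g - 3)*(g - 2)*(g + 1)*(g + 2)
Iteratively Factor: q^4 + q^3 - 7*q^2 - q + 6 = (q - 1)*(q^3 + 2*q^2 - 5*q - 6) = (q - 2)*(q - 1)*(q^2 + 4*q + 3) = (q - 2)*(q - 1)*(q + 3)*(q + 1)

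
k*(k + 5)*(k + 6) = k^3 + 11*k^2 + 30*k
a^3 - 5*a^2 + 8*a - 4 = (a - 2)^2*(a - 1)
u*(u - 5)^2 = u^3 - 10*u^2 + 25*u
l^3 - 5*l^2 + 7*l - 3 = (l - 3)*(l - 1)^2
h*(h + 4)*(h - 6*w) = h^3 - 6*h^2*w + 4*h^2 - 24*h*w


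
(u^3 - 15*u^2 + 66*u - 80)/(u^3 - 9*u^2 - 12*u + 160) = (u - 2)/(u + 4)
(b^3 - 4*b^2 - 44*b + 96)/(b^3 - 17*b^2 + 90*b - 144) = (b^2 + 4*b - 12)/(b^2 - 9*b + 18)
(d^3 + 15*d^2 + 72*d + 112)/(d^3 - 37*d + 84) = (d^2 + 8*d + 16)/(d^2 - 7*d + 12)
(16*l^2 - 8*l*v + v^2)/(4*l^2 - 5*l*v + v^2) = (-4*l + v)/(-l + v)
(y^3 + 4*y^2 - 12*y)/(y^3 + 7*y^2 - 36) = y/(y + 3)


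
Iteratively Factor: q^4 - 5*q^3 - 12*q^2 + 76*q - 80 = (q - 2)*(q^3 - 3*q^2 - 18*q + 40) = (q - 2)^2*(q^2 - q - 20) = (q - 5)*(q - 2)^2*(q + 4)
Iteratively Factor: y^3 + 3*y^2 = (y)*(y^2 + 3*y) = y^2*(y + 3)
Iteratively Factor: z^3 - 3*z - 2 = (z - 2)*(z^2 + 2*z + 1) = (z - 2)*(z + 1)*(z + 1)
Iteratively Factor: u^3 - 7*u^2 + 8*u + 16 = (u + 1)*(u^2 - 8*u + 16) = (u - 4)*(u + 1)*(u - 4)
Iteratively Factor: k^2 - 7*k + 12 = (k - 4)*(k - 3)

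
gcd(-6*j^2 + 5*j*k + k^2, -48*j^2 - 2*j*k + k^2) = 6*j + k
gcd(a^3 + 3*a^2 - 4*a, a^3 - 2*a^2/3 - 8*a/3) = a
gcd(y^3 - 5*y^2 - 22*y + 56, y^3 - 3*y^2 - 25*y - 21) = y - 7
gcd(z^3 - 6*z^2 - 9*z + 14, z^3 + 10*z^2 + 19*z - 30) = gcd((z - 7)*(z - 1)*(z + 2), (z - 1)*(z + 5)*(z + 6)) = z - 1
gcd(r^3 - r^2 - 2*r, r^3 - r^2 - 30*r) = r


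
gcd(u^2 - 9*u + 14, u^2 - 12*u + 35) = u - 7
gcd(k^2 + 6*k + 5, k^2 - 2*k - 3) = k + 1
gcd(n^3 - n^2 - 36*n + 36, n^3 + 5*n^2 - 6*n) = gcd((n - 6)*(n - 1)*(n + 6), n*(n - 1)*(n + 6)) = n^2 + 5*n - 6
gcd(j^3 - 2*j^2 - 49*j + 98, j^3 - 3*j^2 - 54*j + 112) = j^2 + 5*j - 14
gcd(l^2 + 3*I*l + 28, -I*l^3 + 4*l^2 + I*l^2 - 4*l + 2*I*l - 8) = 1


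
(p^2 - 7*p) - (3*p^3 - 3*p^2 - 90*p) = -3*p^3 + 4*p^2 + 83*p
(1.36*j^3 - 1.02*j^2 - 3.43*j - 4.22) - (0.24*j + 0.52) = 1.36*j^3 - 1.02*j^2 - 3.67*j - 4.74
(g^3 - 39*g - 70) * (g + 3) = g^4 + 3*g^3 - 39*g^2 - 187*g - 210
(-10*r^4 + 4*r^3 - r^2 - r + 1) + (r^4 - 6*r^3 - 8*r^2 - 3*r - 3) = -9*r^4 - 2*r^3 - 9*r^2 - 4*r - 2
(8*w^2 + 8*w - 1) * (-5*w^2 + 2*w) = -40*w^4 - 24*w^3 + 21*w^2 - 2*w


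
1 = 1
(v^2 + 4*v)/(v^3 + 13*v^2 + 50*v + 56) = v/(v^2 + 9*v + 14)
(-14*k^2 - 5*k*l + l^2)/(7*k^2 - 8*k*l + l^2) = (-2*k - l)/(k - l)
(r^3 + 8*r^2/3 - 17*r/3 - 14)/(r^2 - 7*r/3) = r + 5 + 6/r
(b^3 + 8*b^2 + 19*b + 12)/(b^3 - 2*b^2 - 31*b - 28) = (b + 3)/(b - 7)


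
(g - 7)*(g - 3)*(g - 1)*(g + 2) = g^4 - 9*g^3 + 9*g^2 + 41*g - 42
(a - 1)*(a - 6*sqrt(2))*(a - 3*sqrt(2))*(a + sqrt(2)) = a^4 - 8*sqrt(2)*a^3 - a^3 + 8*sqrt(2)*a^2 + 18*a^2 - 18*a + 36*sqrt(2)*a - 36*sqrt(2)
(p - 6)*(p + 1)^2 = p^3 - 4*p^2 - 11*p - 6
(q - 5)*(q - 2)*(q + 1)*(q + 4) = q^4 - 2*q^3 - 21*q^2 + 22*q + 40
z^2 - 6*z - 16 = (z - 8)*(z + 2)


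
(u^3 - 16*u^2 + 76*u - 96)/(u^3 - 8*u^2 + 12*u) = (u - 8)/u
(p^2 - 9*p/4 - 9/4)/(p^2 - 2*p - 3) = (p + 3/4)/(p + 1)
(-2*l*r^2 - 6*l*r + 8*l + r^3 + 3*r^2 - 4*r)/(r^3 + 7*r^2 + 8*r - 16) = (-2*l + r)/(r + 4)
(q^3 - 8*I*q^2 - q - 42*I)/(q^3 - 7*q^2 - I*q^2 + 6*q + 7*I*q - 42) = (q - 7*I)/(q - 7)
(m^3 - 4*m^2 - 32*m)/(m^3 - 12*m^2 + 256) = m/(m - 8)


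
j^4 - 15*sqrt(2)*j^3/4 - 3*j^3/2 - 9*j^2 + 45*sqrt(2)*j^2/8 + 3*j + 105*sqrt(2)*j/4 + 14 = (j - 7/2)*(j - 4*sqrt(2))*(sqrt(2)*j/2 + sqrt(2))*(sqrt(2)*j + 1/2)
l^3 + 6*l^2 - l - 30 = (l - 2)*(l + 3)*(l + 5)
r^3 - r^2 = r^2*(r - 1)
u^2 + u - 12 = (u - 3)*(u + 4)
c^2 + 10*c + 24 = (c + 4)*(c + 6)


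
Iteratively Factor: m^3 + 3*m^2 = (m)*(m^2 + 3*m) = m^2*(m + 3)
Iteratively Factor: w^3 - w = (w)*(w^2 - 1) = w*(w - 1)*(w + 1)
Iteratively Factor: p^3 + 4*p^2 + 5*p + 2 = (p + 1)*(p^2 + 3*p + 2) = (p + 1)*(p + 2)*(p + 1)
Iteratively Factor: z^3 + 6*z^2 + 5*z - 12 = (z - 1)*(z^2 + 7*z + 12) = (z - 1)*(z + 4)*(z + 3)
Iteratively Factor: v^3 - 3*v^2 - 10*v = (v + 2)*(v^2 - 5*v) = (v - 5)*(v + 2)*(v)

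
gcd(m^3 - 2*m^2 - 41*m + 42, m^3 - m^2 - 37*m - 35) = m - 7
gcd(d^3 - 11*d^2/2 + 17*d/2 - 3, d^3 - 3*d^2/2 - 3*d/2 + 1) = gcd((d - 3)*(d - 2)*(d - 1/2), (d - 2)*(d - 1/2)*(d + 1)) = d^2 - 5*d/2 + 1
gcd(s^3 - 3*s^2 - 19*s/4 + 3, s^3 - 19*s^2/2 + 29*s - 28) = s - 4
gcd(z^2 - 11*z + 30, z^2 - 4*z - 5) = z - 5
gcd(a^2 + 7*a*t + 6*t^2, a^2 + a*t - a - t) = a + t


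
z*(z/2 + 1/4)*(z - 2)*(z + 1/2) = z^4/2 - z^3/2 - 7*z^2/8 - z/4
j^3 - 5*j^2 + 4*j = j*(j - 4)*(j - 1)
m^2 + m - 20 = (m - 4)*(m + 5)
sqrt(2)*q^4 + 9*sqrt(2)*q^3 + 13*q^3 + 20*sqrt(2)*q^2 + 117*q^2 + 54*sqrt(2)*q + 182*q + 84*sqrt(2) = (q + 2)*(q + 7)*(q + 6*sqrt(2))*(sqrt(2)*q + 1)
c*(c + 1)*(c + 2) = c^3 + 3*c^2 + 2*c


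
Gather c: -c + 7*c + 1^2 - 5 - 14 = 6*c - 18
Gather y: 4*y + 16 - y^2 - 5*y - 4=-y^2 - y + 12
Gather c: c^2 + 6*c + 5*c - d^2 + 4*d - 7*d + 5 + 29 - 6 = c^2 + 11*c - d^2 - 3*d + 28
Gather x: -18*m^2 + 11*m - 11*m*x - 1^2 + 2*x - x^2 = -18*m^2 + 11*m - x^2 + x*(2 - 11*m) - 1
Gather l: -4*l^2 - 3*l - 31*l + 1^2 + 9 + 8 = -4*l^2 - 34*l + 18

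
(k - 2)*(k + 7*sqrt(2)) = k^2 - 2*k + 7*sqrt(2)*k - 14*sqrt(2)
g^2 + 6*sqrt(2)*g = g*(g + 6*sqrt(2))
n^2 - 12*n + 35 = (n - 7)*(n - 5)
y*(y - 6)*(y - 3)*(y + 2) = y^4 - 7*y^3 + 36*y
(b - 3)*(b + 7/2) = b^2 + b/2 - 21/2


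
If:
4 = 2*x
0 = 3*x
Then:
No Solution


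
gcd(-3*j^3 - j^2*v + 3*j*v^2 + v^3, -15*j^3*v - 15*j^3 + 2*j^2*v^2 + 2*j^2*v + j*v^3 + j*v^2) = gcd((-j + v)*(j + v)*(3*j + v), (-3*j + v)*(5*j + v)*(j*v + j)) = 1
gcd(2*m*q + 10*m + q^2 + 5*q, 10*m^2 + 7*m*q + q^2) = 2*m + q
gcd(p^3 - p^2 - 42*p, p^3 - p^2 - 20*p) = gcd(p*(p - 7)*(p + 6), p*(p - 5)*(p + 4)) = p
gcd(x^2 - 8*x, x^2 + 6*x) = x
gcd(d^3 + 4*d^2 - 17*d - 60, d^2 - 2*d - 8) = d - 4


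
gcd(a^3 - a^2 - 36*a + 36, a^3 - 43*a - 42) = a + 6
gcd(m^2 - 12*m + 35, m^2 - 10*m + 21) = m - 7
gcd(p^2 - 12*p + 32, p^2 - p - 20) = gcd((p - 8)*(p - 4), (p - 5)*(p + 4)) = 1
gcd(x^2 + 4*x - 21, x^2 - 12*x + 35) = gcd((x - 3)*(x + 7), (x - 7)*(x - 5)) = 1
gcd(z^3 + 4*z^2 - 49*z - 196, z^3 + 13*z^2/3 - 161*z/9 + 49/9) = z + 7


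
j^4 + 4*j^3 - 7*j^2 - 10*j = j*(j - 2)*(j + 1)*(j + 5)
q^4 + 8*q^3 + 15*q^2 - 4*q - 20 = (q - 1)*(q + 2)^2*(q + 5)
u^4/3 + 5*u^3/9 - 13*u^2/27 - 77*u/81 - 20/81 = (u/3 + 1/3)*(u - 4/3)*(u + 1/3)*(u + 5/3)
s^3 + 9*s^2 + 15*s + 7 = (s + 1)^2*(s + 7)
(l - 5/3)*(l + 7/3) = l^2 + 2*l/3 - 35/9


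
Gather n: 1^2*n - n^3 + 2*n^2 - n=-n^3 + 2*n^2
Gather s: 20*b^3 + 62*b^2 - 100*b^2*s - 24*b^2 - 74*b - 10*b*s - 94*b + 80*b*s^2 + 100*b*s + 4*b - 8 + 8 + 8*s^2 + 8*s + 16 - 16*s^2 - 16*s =20*b^3 + 38*b^2 - 164*b + s^2*(80*b - 8) + s*(-100*b^2 + 90*b - 8) + 16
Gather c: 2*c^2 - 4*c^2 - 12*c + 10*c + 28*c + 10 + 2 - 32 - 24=-2*c^2 + 26*c - 44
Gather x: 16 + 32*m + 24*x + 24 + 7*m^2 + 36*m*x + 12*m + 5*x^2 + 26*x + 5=7*m^2 + 44*m + 5*x^2 + x*(36*m + 50) + 45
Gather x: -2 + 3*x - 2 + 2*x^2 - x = 2*x^2 + 2*x - 4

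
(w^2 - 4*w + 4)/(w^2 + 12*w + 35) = (w^2 - 4*w + 4)/(w^2 + 12*w + 35)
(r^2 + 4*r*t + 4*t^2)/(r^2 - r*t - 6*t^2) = (r + 2*t)/(r - 3*t)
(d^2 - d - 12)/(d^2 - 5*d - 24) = (d - 4)/(d - 8)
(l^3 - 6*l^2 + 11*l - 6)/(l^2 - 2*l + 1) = (l^2 - 5*l + 6)/(l - 1)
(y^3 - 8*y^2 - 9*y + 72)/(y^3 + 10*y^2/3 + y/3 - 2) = 3*(y^2 - 11*y + 24)/(3*y^2 + y - 2)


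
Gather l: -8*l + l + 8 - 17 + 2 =-7*l - 7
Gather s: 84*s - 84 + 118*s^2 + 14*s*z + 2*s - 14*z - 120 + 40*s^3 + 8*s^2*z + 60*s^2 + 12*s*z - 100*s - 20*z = 40*s^3 + s^2*(8*z + 178) + s*(26*z - 14) - 34*z - 204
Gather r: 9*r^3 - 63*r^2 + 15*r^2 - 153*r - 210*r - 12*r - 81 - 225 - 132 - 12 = 9*r^3 - 48*r^2 - 375*r - 450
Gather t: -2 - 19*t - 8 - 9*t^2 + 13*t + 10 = -9*t^2 - 6*t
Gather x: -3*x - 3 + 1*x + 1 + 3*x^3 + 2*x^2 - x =3*x^3 + 2*x^2 - 3*x - 2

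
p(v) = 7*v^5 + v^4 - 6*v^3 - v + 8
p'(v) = 35*v^4 + 4*v^3 - 18*v^2 - 1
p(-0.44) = 8.87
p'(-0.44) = -3.51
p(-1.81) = -79.86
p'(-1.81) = 291.96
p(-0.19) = 8.23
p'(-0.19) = -1.63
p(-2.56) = -615.49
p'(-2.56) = 1317.16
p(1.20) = 15.92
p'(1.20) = 52.57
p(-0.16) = 8.18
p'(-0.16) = -1.45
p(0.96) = 8.29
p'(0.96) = 15.68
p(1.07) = 10.71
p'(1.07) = 29.17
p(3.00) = 1625.00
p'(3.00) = 2780.00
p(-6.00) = -51826.00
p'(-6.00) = 43847.00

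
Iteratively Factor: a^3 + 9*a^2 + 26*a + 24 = (a + 4)*(a^2 + 5*a + 6) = (a + 3)*(a + 4)*(a + 2)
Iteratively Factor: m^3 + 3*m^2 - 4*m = (m + 4)*(m^2 - m) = (m - 1)*(m + 4)*(m)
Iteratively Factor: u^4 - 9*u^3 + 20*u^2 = (u)*(u^3 - 9*u^2 + 20*u) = u^2*(u^2 - 9*u + 20) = u^2*(u - 4)*(u - 5)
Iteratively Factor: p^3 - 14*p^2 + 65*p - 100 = (p - 5)*(p^2 - 9*p + 20) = (p - 5)*(p - 4)*(p - 5)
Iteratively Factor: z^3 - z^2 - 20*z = (z - 5)*(z^2 + 4*z) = (z - 5)*(z + 4)*(z)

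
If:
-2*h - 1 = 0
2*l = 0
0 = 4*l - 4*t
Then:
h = -1/2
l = 0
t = 0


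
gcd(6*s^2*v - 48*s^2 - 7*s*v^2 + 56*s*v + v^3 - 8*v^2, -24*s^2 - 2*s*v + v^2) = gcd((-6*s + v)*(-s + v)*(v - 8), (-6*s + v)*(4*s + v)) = 6*s - v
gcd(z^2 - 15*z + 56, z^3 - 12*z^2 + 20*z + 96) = z - 8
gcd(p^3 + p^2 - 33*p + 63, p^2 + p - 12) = p - 3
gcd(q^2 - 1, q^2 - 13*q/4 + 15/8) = 1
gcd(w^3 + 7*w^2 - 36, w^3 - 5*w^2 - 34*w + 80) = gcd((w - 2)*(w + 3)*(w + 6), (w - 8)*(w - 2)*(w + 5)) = w - 2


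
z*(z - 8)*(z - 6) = z^3 - 14*z^2 + 48*z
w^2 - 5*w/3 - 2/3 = (w - 2)*(w + 1/3)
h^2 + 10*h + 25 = (h + 5)^2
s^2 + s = s*(s + 1)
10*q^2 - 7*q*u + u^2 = (-5*q + u)*(-2*q + u)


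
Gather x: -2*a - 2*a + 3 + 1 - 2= 2 - 4*a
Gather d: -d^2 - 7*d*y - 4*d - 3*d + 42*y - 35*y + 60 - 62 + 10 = -d^2 + d*(-7*y - 7) + 7*y + 8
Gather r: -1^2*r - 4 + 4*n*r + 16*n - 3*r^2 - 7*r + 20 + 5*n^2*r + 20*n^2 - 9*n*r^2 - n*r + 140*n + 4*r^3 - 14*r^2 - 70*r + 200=20*n^2 + 156*n + 4*r^3 + r^2*(-9*n - 17) + r*(5*n^2 + 3*n - 78) + 216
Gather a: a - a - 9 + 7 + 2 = 0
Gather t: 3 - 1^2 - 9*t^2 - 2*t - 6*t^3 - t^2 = -6*t^3 - 10*t^2 - 2*t + 2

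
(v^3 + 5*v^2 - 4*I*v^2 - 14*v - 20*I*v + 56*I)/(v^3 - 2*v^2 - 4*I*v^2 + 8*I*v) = (v + 7)/v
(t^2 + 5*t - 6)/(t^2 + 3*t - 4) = (t + 6)/(t + 4)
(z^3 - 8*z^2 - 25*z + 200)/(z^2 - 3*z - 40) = z - 5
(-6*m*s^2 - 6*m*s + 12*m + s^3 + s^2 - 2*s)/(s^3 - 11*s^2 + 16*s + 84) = (-6*m*s + 6*m + s^2 - s)/(s^2 - 13*s + 42)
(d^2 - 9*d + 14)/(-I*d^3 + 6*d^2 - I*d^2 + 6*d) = (-d^2 + 9*d - 14)/(d*(I*d^2 - 6*d + I*d - 6))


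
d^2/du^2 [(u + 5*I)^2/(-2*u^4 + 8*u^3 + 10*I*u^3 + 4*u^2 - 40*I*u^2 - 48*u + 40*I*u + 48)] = (-3*u^6 - 45*I*u^5 + u^4*(-131 + 120*I) + u^3*(-80 - 1005*I) + u^2*(-3972 + 3360*I) + u*(7856 + 3420*I) - 544 - 4440*I)/(u^10 + u^9*(-8 - 15*I) + u^8*(-69 + 120*I) + u^7*(712 - 55*I) + u^6*(-1658 - 1960*I) + u^5*(-1488 + 6540*I) + u^4*(11688 - 5440*I) + u^3*(-16128 - 8080*I) + u^2*(3744 + 17280*I) + u*(6912 - 8640*I) - 3456)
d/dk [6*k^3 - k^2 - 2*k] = 18*k^2 - 2*k - 2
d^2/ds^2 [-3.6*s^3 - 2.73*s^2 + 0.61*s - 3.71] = -21.6*s - 5.46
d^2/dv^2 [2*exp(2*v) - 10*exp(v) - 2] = (8*exp(v) - 10)*exp(v)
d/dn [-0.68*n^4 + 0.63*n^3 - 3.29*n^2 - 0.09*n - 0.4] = -2.72*n^3 + 1.89*n^2 - 6.58*n - 0.09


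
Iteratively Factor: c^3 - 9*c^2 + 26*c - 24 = (c - 3)*(c^2 - 6*c + 8) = (c - 4)*(c - 3)*(c - 2)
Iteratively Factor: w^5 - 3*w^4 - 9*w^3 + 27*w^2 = (w - 3)*(w^4 - 9*w^2) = (w - 3)*(w + 3)*(w^3 - 3*w^2) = (w - 3)^2*(w + 3)*(w^2) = w*(w - 3)^2*(w + 3)*(w)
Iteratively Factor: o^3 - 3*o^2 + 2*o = (o)*(o^2 - 3*o + 2) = o*(o - 2)*(o - 1)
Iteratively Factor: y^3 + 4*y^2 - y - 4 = (y + 1)*(y^2 + 3*y - 4) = (y + 1)*(y + 4)*(y - 1)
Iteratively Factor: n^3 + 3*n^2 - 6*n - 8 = (n + 4)*(n^2 - n - 2) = (n - 2)*(n + 4)*(n + 1)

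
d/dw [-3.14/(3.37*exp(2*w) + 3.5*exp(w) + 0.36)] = (21.1636*exp(w) + 10.99)*exp(w)/(3.37*exp(2*w) + 3.5*exp(w) + 0.36)^2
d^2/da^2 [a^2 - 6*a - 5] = 2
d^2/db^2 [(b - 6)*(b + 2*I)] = 2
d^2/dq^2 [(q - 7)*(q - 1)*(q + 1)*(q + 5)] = 12*q^2 - 12*q - 72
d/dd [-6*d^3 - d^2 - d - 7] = -18*d^2 - 2*d - 1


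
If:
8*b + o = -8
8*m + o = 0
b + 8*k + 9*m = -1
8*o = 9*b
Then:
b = -64/73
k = -45/292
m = 9/73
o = -72/73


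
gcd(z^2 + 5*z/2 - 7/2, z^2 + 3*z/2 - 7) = z + 7/2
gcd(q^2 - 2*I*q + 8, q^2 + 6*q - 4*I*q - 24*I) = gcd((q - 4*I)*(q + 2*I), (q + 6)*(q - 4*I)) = q - 4*I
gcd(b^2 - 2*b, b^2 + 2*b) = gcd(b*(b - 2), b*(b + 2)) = b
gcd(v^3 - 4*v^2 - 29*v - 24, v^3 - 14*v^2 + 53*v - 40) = v - 8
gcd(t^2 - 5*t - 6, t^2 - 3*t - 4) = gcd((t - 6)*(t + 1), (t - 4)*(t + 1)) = t + 1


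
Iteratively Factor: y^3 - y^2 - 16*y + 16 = (y - 4)*(y^2 + 3*y - 4) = (y - 4)*(y - 1)*(y + 4)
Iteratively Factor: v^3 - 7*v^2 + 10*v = (v - 5)*(v^2 - 2*v) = v*(v - 5)*(v - 2)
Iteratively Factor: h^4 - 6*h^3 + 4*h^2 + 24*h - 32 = (h - 4)*(h^3 - 2*h^2 - 4*h + 8) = (h - 4)*(h - 2)*(h^2 - 4) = (h - 4)*(h - 2)^2*(h + 2)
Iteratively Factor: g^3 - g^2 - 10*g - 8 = (g - 4)*(g^2 + 3*g + 2) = (g - 4)*(g + 1)*(g + 2)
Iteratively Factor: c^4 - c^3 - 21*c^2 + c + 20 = (c - 1)*(c^3 - 21*c - 20) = (c - 5)*(c - 1)*(c^2 + 5*c + 4) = (c - 5)*(c - 1)*(c + 4)*(c + 1)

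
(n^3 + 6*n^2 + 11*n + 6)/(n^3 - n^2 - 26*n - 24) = (n^2 + 5*n + 6)/(n^2 - 2*n - 24)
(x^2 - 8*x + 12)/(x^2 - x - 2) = (x - 6)/(x + 1)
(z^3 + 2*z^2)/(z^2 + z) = z*(z + 2)/(z + 1)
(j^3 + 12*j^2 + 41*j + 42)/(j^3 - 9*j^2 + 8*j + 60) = (j^2 + 10*j + 21)/(j^2 - 11*j + 30)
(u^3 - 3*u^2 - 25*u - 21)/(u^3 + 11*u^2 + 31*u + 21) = (u - 7)/(u + 7)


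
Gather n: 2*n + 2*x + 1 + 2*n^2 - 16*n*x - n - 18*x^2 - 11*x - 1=2*n^2 + n*(1 - 16*x) - 18*x^2 - 9*x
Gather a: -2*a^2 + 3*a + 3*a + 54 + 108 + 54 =-2*a^2 + 6*a + 216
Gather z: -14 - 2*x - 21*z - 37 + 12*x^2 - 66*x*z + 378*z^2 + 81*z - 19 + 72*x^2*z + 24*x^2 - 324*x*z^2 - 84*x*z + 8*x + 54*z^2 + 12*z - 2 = 36*x^2 + 6*x + z^2*(432 - 324*x) + z*(72*x^2 - 150*x + 72) - 72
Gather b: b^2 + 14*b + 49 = b^2 + 14*b + 49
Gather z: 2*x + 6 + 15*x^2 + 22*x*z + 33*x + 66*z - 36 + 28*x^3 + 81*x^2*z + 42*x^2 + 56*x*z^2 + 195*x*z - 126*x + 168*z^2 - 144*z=28*x^3 + 57*x^2 - 91*x + z^2*(56*x + 168) + z*(81*x^2 + 217*x - 78) - 30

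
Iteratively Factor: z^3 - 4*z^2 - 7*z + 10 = (z - 1)*(z^2 - 3*z - 10) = (z - 5)*(z - 1)*(z + 2)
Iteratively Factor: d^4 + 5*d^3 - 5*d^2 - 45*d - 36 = (d + 4)*(d^3 + d^2 - 9*d - 9) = (d + 1)*(d + 4)*(d^2 - 9) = (d + 1)*(d + 3)*(d + 4)*(d - 3)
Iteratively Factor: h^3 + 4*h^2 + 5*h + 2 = (h + 1)*(h^2 + 3*h + 2) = (h + 1)*(h + 2)*(h + 1)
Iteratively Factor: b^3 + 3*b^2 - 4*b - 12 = (b - 2)*(b^2 + 5*b + 6) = (b - 2)*(b + 2)*(b + 3)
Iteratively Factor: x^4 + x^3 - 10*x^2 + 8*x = (x - 1)*(x^3 + 2*x^2 - 8*x) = (x - 2)*(x - 1)*(x^2 + 4*x) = (x - 2)*(x - 1)*(x + 4)*(x)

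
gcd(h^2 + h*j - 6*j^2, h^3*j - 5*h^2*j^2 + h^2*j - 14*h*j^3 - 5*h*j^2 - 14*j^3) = 1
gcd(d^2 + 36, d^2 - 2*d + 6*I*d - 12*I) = d + 6*I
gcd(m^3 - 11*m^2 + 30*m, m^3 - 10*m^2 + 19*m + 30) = m^2 - 11*m + 30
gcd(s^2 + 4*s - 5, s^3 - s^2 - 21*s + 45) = s + 5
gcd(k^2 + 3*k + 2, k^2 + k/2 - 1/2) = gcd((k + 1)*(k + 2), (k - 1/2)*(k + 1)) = k + 1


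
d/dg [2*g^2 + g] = 4*g + 1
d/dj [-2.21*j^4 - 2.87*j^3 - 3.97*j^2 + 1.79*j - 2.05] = -8.84*j^3 - 8.61*j^2 - 7.94*j + 1.79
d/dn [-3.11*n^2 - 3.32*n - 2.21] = -6.22*n - 3.32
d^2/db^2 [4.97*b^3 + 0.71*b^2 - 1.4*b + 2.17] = 29.82*b + 1.42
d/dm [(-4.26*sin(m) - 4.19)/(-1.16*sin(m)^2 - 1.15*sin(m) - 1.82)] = (-4.9416*sin(m)^2 - 9.7208*sin(m) + 2.9347)*cos(m)/(1.3456*sin(m)^4 + 2.668*sin(m)^3 + 5.5449*sin(m)^2 + 4.186*sin(m) + 3.3124)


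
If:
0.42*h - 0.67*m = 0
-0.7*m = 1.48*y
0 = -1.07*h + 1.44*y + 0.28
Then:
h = 0.19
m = 0.12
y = -0.06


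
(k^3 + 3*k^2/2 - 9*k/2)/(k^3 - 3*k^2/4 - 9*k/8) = 4*(k + 3)/(4*k + 3)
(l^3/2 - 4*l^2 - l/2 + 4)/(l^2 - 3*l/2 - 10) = (-l^3 + 8*l^2 + l - 8)/(-2*l^2 + 3*l + 20)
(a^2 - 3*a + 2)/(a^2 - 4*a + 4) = (a - 1)/(a - 2)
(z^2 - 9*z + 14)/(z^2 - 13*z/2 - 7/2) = 2*(z - 2)/(2*z + 1)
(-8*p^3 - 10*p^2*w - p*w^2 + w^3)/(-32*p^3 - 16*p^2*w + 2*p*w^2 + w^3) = (p + w)/(4*p + w)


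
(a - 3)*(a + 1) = a^2 - 2*a - 3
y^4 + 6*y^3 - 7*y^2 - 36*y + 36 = (y - 2)*(y - 1)*(y + 3)*(y + 6)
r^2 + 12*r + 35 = (r + 5)*(r + 7)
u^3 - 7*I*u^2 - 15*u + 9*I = (u - 3*I)^2*(u - I)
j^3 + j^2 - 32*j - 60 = (j - 6)*(j + 2)*(j + 5)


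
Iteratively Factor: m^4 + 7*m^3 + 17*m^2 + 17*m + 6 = (m + 2)*(m^3 + 5*m^2 + 7*m + 3) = (m + 1)*(m + 2)*(m^2 + 4*m + 3) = (m + 1)^2*(m + 2)*(m + 3)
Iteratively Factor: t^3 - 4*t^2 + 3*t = (t)*(t^2 - 4*t + 3) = t*(t - 1)*(t - 3)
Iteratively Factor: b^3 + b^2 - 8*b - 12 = (b + 2)*(b^2 - b - 6) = (b + 2)^2*(b - 3)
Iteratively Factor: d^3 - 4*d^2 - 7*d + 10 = (d - 1)*(d^2 - 3*d - 10) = (d - 5)*(d - 1)*(d + 2)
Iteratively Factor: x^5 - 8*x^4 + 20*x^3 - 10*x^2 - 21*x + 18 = (x - 3)*(x^4 - 5*x^3 + 5*x^2 + 5*x - 6) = (x - 3)*(x - 1)*(x^3 - 4*x^2 + x + 6) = (x - 3)*(x - 1)*(x + 1)*(x^2 - 5*x + 6) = (x - 3)*(x - 2)*(x - 1)*(x + 1)*(x - 3)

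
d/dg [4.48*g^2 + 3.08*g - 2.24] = 8.96*g + 3.08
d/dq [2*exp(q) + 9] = 2*exp(q)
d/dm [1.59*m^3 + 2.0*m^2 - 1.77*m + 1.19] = 4.77*m^2 + 4.0*m - 1.77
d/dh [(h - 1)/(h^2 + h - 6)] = (h^2 + h - (h - 1)*(2*h + 1) - 6)/(h^2 + h - 6)^2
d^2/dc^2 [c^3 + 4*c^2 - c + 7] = 6*c + 8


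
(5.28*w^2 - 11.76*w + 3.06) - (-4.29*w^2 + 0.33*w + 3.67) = 9.57*w^2 - 12.09*w - 0.61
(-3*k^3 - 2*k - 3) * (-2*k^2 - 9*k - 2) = 6*k^5 + 27*k^4 + 10*k^3 + 24*k^2 + 31*k + 6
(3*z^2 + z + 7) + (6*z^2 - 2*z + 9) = 9*z^2 - z + 16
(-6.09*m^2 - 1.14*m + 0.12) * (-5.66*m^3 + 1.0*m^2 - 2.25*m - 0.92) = 34.4694*m^5 + 0.3624*m^4 + 11.8833*m^3 + 8.2878*m^2 + 0.7788*m - 0.1104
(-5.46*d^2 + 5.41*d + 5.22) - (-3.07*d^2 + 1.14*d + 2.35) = -2.39*d^2 + 4.27*d + 2.87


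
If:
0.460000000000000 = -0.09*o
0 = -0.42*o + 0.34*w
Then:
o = -5.11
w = -6.31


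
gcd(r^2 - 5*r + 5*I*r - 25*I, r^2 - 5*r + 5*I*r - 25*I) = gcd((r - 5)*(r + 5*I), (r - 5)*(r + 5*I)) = r^2 + r*(-5 + 5*I) - 25*I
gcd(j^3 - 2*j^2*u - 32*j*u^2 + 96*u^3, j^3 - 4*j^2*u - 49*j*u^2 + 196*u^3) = -j + 4*u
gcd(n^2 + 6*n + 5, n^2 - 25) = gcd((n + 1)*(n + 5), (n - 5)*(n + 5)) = n + 5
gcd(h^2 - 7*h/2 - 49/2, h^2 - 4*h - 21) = h - 7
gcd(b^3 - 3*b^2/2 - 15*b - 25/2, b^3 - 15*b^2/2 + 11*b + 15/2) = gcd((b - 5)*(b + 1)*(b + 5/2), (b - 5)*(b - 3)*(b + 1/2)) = b - 5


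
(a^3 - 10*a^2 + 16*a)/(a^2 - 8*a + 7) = a*(a^2 - 10*a + 16)/(a^2 - 8*a + 7)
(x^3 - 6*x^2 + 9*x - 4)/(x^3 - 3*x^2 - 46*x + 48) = (x^2 - 5*x + 4)/(x^2 - 2*x - 48)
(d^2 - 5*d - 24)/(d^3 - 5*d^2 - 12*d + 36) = (d - 8)/(d^2 - 8*d + 12)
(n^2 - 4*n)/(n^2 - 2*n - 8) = n/(n + 2)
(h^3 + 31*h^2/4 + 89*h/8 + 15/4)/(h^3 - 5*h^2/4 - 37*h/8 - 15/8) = (h + 6)/(h - 3)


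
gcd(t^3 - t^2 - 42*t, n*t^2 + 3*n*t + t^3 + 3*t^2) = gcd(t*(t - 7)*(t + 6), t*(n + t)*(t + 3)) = t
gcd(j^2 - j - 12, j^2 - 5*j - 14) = 1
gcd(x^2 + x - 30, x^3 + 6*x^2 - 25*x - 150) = x^2 + x - 30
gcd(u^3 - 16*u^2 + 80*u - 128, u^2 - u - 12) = u - 4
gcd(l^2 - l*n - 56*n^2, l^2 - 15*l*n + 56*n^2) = l - 8*n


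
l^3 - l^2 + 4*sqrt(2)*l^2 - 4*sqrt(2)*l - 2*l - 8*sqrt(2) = (l - 2)*(l + 1)*(l + 4*sqrt(2))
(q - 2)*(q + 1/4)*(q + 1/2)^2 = q^4 - 3*q^3/4 - 2*q^2 - 15*q/16 - 1/8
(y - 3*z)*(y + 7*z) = y^2 + 4*y*z - 21*z^2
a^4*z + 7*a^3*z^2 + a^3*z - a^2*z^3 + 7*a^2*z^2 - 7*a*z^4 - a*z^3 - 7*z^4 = (a - z)*(a + z)*(a + 7*z)*(a*z + z)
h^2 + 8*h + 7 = (h + 1)*(h + 7)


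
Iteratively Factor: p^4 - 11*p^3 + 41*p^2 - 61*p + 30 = (p - 5)*(p^3 - 6*p^2 + 11*p - 6) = (p - 5)*(p - 3)*(p^2 - 3*p + 2) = (p - 5)*(p - 3)*(p - 2)*(p - 1)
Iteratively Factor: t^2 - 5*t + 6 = (t - 2)*(t - 3)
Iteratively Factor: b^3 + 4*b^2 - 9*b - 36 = (b + 3)*(b^2 + b - 12) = (b - 3)*(b + 3)*(b + 4)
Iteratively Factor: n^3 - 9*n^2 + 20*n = (n)*(n^2 - 9*n + 20) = n*(n - 5)*(n - 4)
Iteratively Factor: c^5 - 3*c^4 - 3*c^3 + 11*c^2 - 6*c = (c - 1)*(c^4 - 2*c^3 - 5*c^2 + 6*c) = (c - 1)*(c + 2)*(c^3 - 4*c^2 + 3*c) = c*(c - 1)*(c + 2)*(c^2 - 4*c + 3) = c*(c - 3)*(c - 1)*(c + 2)*(c - 1)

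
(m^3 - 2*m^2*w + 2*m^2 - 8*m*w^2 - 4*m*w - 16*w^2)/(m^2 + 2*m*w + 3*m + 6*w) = (m^2 - 4*m*w + 2*m - 8*w)/(m + 3)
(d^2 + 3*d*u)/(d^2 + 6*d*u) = (d + 3*u)/(d + 6*u)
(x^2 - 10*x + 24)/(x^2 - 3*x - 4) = (x - 6)/(x + 1)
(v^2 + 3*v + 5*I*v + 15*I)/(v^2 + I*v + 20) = (v + 3)/(v - 4*I)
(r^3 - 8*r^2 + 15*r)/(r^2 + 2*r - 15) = r*(r - 5)/(r + 5)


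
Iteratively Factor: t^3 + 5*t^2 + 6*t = (t + 3)*(t^2 + 2*t) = t*(t + 3)*(t + 2)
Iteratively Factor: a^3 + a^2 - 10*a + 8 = (a - 2)*(a^2 + 3*a - 4) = (a - 2)*(a + 4)*(a - 1)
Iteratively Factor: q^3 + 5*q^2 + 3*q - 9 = (q + 3)*(q^2 + 2*q - 3) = (q + 3)^2*(q - 1)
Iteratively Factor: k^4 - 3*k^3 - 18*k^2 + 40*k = (k - 2)*(k^3 - k^2 - 20*k) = (k - 5)*(k - 2)*(k^2 + 4*k) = k*(k - 5)*(k - 2)*(k + 4)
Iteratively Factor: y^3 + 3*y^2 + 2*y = (y + 1)*(y^2 + 2*y) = (y + 1)*(y + 2)*(y)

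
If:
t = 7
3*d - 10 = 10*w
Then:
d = 10*w/3 + 10/3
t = 7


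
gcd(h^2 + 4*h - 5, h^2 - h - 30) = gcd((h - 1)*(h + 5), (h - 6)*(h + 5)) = h + 5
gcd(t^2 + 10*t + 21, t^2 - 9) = t + 3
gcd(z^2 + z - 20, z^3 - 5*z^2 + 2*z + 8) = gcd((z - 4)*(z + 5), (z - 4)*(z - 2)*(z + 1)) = z - 4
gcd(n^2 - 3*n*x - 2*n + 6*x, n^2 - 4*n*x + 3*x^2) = -n + 3*x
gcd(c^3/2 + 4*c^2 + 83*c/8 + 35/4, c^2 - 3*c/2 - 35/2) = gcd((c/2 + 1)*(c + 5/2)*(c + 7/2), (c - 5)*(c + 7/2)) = c + 7/2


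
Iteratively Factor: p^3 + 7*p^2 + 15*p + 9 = (p + 3)*(p^2 + 4*p + 3) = (p + 1)*(p + 3)*(p + 3)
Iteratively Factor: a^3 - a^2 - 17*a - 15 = (a + 1)*(a^2 - 2*a - 15) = (a + 1)*(a + 3)*(a - 5)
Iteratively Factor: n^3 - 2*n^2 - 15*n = (n - 5)*(n^2 + 3*n) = n*(n - 5)*(n + 3)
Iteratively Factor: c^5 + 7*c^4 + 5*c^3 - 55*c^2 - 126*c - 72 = (c + 4)*(c^4 + 3*c^3 - 7*c^2 - 27*c - 18) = (c + 2)*(c + 4)*(c^3 + c^2 - 9*c - 9) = (c + 2)*(c + 3)*(c + 4)*(c^2 - 2*c - 3) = (c - 3)*(c + 2)*(c + 3)*(c + 4)*(c + 1)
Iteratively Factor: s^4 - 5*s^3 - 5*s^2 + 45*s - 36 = (s - 4)*(s^3 - s^2 - 9*s + 9) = (s - 4)*(s - 3)*(s^2 + 2*s - 3) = (s - 4)*(s - 3)*(s - 1)*(s + 3)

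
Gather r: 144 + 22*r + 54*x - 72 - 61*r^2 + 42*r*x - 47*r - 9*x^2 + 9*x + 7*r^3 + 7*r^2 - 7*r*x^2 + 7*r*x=7*r^3 - 54*r^2 + r*(-7*x^2 + 49*x - 25) - 9*x^2 + 63*x + 72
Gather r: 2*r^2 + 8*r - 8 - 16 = 2*r^2 + 8*r - 24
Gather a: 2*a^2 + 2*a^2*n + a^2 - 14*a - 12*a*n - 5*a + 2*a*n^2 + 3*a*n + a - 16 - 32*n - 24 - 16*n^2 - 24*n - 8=a^2*(2*n + 3) + a*(2*n^2 - 9*n - 18) - 16*n^2 - 56*n - 48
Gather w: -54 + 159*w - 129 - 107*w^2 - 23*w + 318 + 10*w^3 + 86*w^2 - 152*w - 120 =10*w^3 - 21*w^2 - 16*w + 15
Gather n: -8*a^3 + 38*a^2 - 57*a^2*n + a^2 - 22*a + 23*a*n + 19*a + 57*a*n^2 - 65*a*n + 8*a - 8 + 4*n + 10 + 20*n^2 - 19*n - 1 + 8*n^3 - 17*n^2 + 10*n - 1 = -8*a^3 + 39*a^2 + 5*a + 8*n^3 + n^2*(57*a + 3) + n*(-57*a^2 - 42*a - 5)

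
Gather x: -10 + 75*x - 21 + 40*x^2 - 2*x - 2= 40*x^2 + 73*x - 33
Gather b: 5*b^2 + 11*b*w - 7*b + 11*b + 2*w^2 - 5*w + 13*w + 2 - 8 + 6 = 5*b^2 + b*(11*w + 4) + 2*w^2 + 8*w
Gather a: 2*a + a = 3*a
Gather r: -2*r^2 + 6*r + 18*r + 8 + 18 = -2*r^2 + 24*r + 26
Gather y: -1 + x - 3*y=x - 3*y - 1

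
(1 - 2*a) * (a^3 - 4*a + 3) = -2*a^4 + a^3 + 8*a^2 - 10*a + 3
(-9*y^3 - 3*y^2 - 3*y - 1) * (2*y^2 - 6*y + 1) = -18*y^5 + 48*y^4 + 3*y^3 + 13*y^2 + 3*y - 1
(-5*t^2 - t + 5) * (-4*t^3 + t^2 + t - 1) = 20*t^5 - t^4 - 26*t^3 + 9*t^2 + 6*t - 5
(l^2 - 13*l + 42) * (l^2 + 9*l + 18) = l^4 - 4*l^3 - 57*l^2 + 144*l + 756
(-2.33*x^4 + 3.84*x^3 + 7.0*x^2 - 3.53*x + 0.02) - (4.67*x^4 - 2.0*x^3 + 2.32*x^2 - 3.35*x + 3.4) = -7.0*x^4 + 5.84*x^3 + 4.68*x^2 - 0.18*x - 3.38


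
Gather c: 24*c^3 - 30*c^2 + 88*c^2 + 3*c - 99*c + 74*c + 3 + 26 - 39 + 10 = 24*c^3 + 58*c^2 - 22*c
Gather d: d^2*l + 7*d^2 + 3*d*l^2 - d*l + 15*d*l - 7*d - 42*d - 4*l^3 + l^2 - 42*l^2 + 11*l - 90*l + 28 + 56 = d^2*(l + 7) + d*(3*l^2 + 14*l - 49) - 4*l^3 - 41*l^2 - 79*l + 84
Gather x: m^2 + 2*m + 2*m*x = m^2 + 2*m*x + 2*m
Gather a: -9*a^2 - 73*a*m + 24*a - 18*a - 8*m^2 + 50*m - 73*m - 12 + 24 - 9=-9*a^2 + a*(6 - 73*m) - 8*m^2 - 23*m + 3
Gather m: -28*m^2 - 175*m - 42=-28*m^2 - 175*m - 42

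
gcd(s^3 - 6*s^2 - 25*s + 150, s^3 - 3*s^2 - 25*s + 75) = s^2 - 25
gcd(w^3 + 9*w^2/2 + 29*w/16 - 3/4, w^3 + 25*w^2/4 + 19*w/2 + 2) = w + 4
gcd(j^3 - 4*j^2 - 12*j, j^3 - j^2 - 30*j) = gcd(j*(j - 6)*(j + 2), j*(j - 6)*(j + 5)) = j^2 - 6*j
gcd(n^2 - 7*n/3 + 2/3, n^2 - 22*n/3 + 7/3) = n - 1/3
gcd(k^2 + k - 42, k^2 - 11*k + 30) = k - 6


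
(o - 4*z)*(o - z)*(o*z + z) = o^3*z - 5*o^2*z^2 + o^2*z + 4*o*z^3 - 5*o*z^2 + 4*z^3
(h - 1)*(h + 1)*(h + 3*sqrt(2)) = h^3 + 3*sqrt(2)*h^2 - h - 3*sqrt(2)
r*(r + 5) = r^2 + 5*r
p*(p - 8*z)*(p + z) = p^3 - 7*p^2*z - 8*p*z^2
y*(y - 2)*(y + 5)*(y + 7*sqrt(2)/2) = y^4 + 3*y^3 + 7*sqrt(2)*y^3/2 - 10*y^2 + 21*sqrt(2)*y^2/2 - 35*sqrt(2)*y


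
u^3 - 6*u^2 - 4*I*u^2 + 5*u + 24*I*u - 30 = (u - 6)*(u - 5*I)*(u + I)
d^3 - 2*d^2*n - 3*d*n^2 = d*(d - 3*n)*(d + n)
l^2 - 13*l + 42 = (l - 7)*(l - 6)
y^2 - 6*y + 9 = (y - 3)^2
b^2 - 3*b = b*(b - 3)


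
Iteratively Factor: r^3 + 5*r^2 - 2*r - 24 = (r + 4)*(r^2 + r - 6) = (r - 2)*(r + 4)*(r + 3)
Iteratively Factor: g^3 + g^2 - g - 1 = (g + 1)*(g^2 - 1) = (g - 1)*(g + 1)*(g + 1)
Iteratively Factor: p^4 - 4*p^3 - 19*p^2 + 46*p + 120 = (p - 4)*(p^3 - 19*p - 30) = (p - 4)*(p + 2)*(p^2 - 2*p - 15) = (p - 5)*(p - 4)*(p + 2)*(p + 3)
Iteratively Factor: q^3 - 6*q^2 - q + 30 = (q + 2)*(q^2 - 8*q + 15) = (q - 3)*(q + 2)*(q - 5)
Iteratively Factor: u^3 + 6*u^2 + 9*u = (u)*(u^2 + 6*u + 9) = u*(u + 3)*(u + 3)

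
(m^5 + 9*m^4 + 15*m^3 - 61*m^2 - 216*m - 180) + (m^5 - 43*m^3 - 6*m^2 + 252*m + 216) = 2*m^5 + 9*m^4 - 28*m^3 - 67*m^2 + 36*m + 36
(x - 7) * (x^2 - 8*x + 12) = x^3 - 15*x^2 + 68*x - 84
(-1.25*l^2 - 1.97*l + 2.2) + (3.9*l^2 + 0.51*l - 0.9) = 2.65*l^2 - 1.46*l + 1.3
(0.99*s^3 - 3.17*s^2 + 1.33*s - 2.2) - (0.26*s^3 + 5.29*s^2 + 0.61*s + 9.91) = 0.73*s^3 - 8.46*s^2 + 0.72*s - 12.11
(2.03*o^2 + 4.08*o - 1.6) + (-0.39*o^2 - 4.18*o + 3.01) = 1.64*o^2 - 0.0999999999999996*o + 1.41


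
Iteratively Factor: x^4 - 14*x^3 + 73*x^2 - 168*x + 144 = (x - 4)*(x^3 - 10*x^2 + 33*x - 36) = (x - 4)*(x - 3)*(x^2 - 7*x + 12) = (x - 4)^2*(x - 3)*(x - 3)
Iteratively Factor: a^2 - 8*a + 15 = (a - 5)*(a - 3)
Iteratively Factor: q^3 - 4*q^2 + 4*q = (q - 2)*(q^2 - 2*q) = q*(q - 2)*(q - 2)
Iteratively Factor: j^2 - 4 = (j + 2)*(j - 2)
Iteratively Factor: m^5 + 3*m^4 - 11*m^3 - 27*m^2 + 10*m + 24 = (m - 3)*(m^4 + 6*m^3 + 7*m^2 - 6*m - 8) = (m - 3)*(m + 4)*(m^3 + 2*m^2 - m - 2) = (m - 3)*(m + 1)*(m + 4)*(m^2 + m - 2) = (m - 3)*(m + 1)*(m + 2)*(m + 4)*(m - 1)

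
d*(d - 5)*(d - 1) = d^3 - 6*d^2 + 5*d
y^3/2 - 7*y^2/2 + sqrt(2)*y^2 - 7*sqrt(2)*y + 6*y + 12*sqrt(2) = (y/2 + sqrt(2))*(y - 4)*(y - 3)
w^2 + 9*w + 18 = (w + 3)*(w + 6)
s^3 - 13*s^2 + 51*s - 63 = (s - 7)*(s - 3)^2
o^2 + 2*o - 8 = (o - 2)*(o + 4)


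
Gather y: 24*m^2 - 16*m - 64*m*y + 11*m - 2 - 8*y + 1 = 24*m^2 - 5*m + y*(-64*m - 8) - 1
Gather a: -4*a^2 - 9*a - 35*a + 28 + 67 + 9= -4*a^2 - 44*a + 104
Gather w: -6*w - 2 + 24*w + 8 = 18*w + 6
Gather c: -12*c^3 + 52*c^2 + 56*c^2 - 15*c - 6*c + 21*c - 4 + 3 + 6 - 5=-12*c^3 + 108*c^2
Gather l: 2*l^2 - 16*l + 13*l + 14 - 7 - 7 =2*l^2 - 3*l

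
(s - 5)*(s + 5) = s^2 - 25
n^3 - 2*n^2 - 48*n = n*(n - 8)*(n + 6)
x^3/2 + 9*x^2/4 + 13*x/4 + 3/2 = (x/2 + 1/2)*(x + 3/2)*(x + 2)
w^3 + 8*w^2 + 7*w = w*(w + 1)*(w + 7)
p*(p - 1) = p^2 - p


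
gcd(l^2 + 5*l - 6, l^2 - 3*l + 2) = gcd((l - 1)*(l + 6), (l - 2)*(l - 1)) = l - 1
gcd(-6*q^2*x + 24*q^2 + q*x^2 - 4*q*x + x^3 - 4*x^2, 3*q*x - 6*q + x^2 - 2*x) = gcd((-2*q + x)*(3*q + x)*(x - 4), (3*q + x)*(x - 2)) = 3*q + x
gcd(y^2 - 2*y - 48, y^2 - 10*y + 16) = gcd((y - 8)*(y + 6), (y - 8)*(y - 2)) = y - 8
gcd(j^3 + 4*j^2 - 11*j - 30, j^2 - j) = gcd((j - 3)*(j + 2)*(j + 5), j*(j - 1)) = 1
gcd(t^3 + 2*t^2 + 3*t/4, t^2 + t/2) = t^2 + t/2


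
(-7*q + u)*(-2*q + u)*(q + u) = 14*q^3 + 5*q^2*u - 8*q*u^2 + u^3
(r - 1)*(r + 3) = r^2 + 2*r - 3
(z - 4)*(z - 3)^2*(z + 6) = z^4 - 4*z^3 - 27*z^2 + 162*z - 216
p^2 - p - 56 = (p - 8)*(p + 7)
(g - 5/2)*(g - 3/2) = g^2 - 4*g + 15/4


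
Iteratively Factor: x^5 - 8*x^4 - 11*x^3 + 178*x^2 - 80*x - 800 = (x + 4)*(x^4 - 12*x^3 + 37*x^2 + 30*x - 200) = (x - 4)*(x + 4)*(x^3 - 8*x^2 + 5*x + 50) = (x - 4)*(x + 2)*(x + 4)*(x^2 - 10*x + 25) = (x - 5)*(x - 4)*(x + 2)*(x + 4)*(x - 5)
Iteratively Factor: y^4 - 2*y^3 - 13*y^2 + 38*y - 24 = (y - 1)*(y^3 - y^2 - 14*y + 24) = (y - 1)*(y + 4)*(y^2 - 5*y + 6) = (y - 2)*(y - 1)*(y + 4)*(y - 3)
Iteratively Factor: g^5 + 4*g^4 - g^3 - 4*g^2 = (g + 4)*(g^4 - g^2) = (g - 1)*(g + 4)*(g^3 + g^2) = (g - 1)*(g + 1)*(g + 4)*(g^2) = g*(g - 1)*(g + 1)*(g + 4)*(g)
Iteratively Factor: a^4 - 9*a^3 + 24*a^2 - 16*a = (a - 1)*(a^3 - 8*a^2 + 16*a) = a*(a - 1)*(a^2 - 8*a + 16) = a*(a - 4)*(a - 1)*(a - 4)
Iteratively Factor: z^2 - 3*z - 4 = (z - 4)*(z + 1)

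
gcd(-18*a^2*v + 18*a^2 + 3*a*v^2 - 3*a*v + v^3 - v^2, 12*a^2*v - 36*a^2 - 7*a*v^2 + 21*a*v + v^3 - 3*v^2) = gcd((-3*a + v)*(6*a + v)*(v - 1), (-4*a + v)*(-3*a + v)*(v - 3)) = -3*a + v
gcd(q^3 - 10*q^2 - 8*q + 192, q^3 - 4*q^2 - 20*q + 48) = q^2 - 2*q - 24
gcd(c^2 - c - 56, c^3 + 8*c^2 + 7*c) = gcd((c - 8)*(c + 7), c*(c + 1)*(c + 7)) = c + 7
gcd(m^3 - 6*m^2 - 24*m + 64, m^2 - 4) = m - 2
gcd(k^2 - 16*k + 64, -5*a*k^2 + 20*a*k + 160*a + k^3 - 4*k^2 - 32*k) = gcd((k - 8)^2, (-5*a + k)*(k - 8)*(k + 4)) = k - 8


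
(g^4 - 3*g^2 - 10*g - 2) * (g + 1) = g^5 + g^4 - 3*g^3 - 13*g^2 - 12*g - 2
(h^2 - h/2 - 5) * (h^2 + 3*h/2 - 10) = h^4 + h^3 - 63*h^2/4 - 5*h/2 + 50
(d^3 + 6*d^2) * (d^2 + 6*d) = d^5 + 12*d^4 + 36*d^3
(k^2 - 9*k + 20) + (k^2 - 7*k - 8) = 2*k^2 - 16*k + 12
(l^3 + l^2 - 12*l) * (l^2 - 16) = l^5 + l^4 - 28*l^3 - 16*l^2 + 192*l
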